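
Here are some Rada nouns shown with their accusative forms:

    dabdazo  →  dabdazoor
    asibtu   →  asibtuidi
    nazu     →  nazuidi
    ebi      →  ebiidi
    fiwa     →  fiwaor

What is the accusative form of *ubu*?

The alternation tracks the last vowel of the stem — -idi when the last vowel of the stem is a high vowel (*asibtu*, *nazu*, *ebi*); -or when the last vowel of the stem is a non-high vowel (*dabdazo*, *fiwa*).
The last vowel of *ubu* is /u/, which is a high vowel, so the suffix is -idi, giving *ubuidi*.

ubuidi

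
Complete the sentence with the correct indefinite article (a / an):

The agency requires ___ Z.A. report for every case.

The indefinite article is chosen by the initial *sound* of the following word, not its spelling.
The initialism *Z.A.* is read letter by letter; the first letter, Z, is pronounced /ziː/, which begins with a consonant sound.
So the article is *a*: The agency requires a Z.A. report for every case.

a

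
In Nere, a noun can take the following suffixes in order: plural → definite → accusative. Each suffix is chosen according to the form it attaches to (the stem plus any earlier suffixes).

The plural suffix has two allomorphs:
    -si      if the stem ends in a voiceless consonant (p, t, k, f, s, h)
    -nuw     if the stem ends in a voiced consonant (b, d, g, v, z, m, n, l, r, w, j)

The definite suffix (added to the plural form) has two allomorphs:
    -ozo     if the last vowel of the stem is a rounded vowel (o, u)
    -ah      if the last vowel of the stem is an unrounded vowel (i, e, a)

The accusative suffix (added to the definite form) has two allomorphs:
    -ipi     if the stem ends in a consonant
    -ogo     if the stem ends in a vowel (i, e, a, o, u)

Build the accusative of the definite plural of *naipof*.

naipofsiahipi

*naipof*: final consonant = /f/, voiceless → -si → *naipofsi*.
The plural form *naipofsi*: last vowel = /i/, an unrounded vowel → -ah → *naipofsiah*.
The definite form *naipofsiah* — final sound /h/ (a consonant) → -ipi → *naipofsiahipi*.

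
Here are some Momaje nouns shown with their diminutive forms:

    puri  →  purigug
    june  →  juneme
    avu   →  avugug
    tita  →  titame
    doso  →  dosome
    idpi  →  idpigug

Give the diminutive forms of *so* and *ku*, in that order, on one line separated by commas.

some, kugug

Looking at the last vowel of each stem: -gug when the last vowel of the stem is a high vowel (*puri*, *avu*, *idpi*); -me when the last vowel of the stem is a non-high vowel (*june*, *tita*, *doso*).
The last vowel of *so* is /o/, which is a non-high vowel, so the suffix is -me, giving *some*.
*ku*: last vowel = /u/, a high vowel → -gug → *kugug*.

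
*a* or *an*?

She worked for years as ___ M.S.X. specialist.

an

The indefinite article is chosen by the initial *sound* of the following word, not its spelling.
The initialism *M.S.X.* is read letter by letter; the first letter, M, is pronounced /ɛm/, which begins with a vowel sound.
So the article is *an*: She worked for years as an M.S.X. specialist.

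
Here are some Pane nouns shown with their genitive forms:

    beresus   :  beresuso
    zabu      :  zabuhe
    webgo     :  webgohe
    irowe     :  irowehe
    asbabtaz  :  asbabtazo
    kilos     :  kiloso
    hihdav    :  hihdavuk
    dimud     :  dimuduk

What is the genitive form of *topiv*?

The alternation tracks the final sound of the stem — -o when the stem ends in a sibilant (*beresus*, *asbabtaz*, *kilos*); -uk when the stem ends in a non-sibilant consonant (*hihdav*, *dimud*); -he when the stem ends in a vowel (*zabu*, *webgo*, *irowe*).
*topiv*: final sound = /v/, a non-sibilant consonant → -uk → *topivuk*.

topivuk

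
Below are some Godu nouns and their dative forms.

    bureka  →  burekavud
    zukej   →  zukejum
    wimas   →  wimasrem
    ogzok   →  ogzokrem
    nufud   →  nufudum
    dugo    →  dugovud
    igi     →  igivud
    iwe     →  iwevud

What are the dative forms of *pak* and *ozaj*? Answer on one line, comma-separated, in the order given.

pakrem, ozajum

The alternation tracks the final sound of the stem — -rem when the stem ends in a voiceless consonant (*wimas*, *ogzok*); -um when the stem ends in a voiced consonant (*zukej*, *nufud*); -vud when the stem ends in a vowel (*bureka*, *dugo*, *igi*, *iwe*).
*pak* — final sound /k/ (a voiceless consonant) → -rem → *pakrem*.
*ozaj*: final sound = /j/, a voiced consonant → -um → *ozajum*.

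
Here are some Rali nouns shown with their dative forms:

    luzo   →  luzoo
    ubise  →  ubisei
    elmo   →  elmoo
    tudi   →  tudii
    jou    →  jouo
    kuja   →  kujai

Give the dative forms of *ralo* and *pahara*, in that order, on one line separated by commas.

The pattern is rounding harmony: -o when the last vowel of the stem is a rounded vowel (*luzo*, *elmo*, *jou*); -i when the last vowel of the stem is an unrounded vowel (*ubise*, *tudi*, *kuja*).
The last vowel of *ralo* is /o/, which is a rounded vowel, so the suffix is -o, giving *raloo*.
Since the last vowel of *pahara* is /a/ (an unrounded vowel), it takes -i, giving *paharai*.

raloo, paharai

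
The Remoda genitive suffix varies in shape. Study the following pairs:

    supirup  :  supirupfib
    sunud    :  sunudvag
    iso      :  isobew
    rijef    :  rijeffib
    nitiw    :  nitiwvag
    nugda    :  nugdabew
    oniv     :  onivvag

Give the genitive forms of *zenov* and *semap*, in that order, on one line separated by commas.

Looking at the final sound of each stem: -fib when the stem ends in a voiceless consonant (*supirup*, *rijef*); -vag when the stem ends in a voiced consonant (*sunud*, *nitiw*, *oniv*); -bew when the stem ends in a vowel (*iso*, *nugda*).
Since the final sound of *zenov* is /v/ (a voiced consonant), it takes -vag, giving *zenovvag*.
Since the final sound of *semap* is /p/ (a voiceless consonant), it takes -fib, giving *semapfib*.

zenovvag, semapfib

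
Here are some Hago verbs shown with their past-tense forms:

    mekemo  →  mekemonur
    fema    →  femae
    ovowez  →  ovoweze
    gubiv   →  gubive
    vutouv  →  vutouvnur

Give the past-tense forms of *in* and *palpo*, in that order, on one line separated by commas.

Looking at the last vowel of each stem: -nur when the last vowel of the stem is a rounded vowel (*mekemo*, *vutouv*); -e when the last vowel of the stem is an unrounded vowel (*fema*, *ovowez*, *gubiv*).
*in*: last vowel = /i/, an unrounded vowel → -e → *ine*.
Since the last vowel of *palpo* is /o/ (a rounded vowel), it takes -nur, giving *palponur*.

ine, palponur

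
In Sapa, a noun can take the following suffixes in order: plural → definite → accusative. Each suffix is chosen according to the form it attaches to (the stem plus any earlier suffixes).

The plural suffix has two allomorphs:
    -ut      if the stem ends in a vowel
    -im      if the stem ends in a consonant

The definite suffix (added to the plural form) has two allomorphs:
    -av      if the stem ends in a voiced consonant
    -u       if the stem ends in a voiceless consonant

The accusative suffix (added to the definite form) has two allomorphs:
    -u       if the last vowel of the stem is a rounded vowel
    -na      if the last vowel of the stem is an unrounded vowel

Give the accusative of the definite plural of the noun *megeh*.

megehimavna

*megeh*: final sound = /h/, a consonant → -im → *megehim*.
Since the final consonant of the plural form *megehim* is /m/ (voiced), it takes -av, giving *megehimav*.
Since the last vowel of the definite form *megehimav* is /a/ (an unrounded vowel), it takes -na, giving *megehimavna*.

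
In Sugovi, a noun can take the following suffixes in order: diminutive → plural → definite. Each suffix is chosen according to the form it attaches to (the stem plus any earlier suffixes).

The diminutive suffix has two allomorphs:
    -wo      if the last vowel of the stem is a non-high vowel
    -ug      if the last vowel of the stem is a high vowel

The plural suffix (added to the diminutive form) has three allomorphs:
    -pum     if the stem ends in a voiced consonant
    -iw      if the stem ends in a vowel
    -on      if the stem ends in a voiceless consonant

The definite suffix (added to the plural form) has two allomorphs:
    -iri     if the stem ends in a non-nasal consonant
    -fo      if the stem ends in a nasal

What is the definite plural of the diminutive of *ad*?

adwoiwiri

*ad*: last vowel = /a/, a non-high vowel → -wo → *adwo*.
The diminutive form *adwo*: final sound = /o/, a vowel → -iw → *adwoiw*.
The final consonant of the plural form *adwoiw* is /w/, which is non-nasal, so the definite suffix is -iri, giving *adwoiwiri*.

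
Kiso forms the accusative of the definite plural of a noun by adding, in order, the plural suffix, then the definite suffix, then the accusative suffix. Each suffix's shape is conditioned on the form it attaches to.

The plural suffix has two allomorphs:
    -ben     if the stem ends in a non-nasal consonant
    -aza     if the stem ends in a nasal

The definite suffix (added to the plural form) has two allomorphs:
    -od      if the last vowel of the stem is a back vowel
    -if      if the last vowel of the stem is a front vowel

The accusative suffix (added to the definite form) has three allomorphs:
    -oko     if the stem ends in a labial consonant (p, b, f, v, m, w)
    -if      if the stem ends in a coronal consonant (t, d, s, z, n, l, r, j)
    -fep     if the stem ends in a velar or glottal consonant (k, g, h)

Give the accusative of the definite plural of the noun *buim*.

buimazaodif

*buim* — final consonant /m/ (a nasal) → -aza → *buimaza*.
Since the last vowel of the plural form *buimaza* is /a/ (a back vowel), it takes -od, giving *buimazaod*.
The definite form *buimazaod* — final consonant /d/ (coronal) → -if → *buimazaodif*.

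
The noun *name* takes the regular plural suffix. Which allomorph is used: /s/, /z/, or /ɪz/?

/z/

The stem *name* ends in a voiced non-sibilant sound.
The plural suffix surfaces as /ɪz/ after sibilants, /s/ after other voiceless consonants, and /z/ after other voiced sounds.
So the plural -s on *name* is pronounced /z/.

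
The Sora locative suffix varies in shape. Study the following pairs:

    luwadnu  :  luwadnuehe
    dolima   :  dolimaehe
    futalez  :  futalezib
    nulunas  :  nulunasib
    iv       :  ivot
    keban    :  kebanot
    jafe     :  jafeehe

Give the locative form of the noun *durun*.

Looking at the final sound of each stem: -ib when the stem ends in a sibilant (*futalez*, *nulunas*); -ot when the stem ends in a non-sibilant consonant (*iv*, *keban*); -ehe when the stem ends in a vowel (*luwadnu*, *dolima*, *jafe*).
The final sound of *durun* is /n/, which is a non-sibilant consonant, so the suffix is -ot, giving *durunot*.

durunot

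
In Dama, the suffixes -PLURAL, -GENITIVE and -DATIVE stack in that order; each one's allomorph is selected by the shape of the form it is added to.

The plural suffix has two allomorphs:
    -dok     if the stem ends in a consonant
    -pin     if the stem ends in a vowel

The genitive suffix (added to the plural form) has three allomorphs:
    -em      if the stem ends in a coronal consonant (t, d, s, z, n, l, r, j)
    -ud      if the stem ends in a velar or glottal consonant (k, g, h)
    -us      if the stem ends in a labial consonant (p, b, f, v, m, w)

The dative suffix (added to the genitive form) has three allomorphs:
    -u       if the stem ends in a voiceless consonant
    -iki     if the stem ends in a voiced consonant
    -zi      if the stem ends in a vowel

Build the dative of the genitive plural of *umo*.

Since the final sound of *umo* is /o/ (a vowel), it takes -pin, giving *umopin*.
The plural form *umopin* — final consonant /n/ (coronal) → -em → *umopinem*.
The final sound of the genitive form *umopinem* is /m/, which is a voiced consonant, so the dative suffix is -iki, giving *umopinemiki*.

umopinemiki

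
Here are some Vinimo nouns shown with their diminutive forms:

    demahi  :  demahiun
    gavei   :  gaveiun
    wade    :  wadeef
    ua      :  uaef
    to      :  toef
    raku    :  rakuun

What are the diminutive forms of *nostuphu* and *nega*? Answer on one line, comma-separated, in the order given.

The suffix is conditioned by the last vowel: -un when the last vowel of the stem is a high vowel (*demahi*, *gavei*, *raku*); -ef when the last vowel of the stem is a non-high vowel (*wade*, *ua*, *to*).
*nostuphu* — last vowel /u/ (a high vowel) → -un → *nostuphuun*.
*nega* — last vowel /a/ (a non-high vowel) → -ef → *negaef*.

nostuphuun, negaef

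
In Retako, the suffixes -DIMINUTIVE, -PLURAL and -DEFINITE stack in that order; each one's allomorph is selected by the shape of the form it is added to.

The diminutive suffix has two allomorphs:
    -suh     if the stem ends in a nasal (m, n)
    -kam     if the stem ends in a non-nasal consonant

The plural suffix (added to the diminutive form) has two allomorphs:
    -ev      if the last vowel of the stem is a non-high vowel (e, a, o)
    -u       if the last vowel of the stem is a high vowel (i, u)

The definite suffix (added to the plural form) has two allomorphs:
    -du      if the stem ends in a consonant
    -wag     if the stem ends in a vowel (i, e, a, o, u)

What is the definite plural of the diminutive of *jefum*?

*jefum*: final consonant = /m/, a nasal → -suh → *jefumsuh*.
The diminutive form *jefumsuh* — last vowel /u/ (a high vowel) → -u → *jefumsuhu*.
The final sound of the plural form *jefumsuhu* is /u/, which is a vowel, so the definite suffix is -wag, giving *jefumsuhuwag*.

jefumsuhuwag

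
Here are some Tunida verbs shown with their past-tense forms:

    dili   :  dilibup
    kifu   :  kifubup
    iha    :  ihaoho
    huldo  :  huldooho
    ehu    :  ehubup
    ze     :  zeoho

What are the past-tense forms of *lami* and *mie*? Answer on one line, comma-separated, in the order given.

The alternation tracks the last vowel of the stem — -bup when the last vowel of the stem is a high vowel (*dili*, *kifu*, *ehu*); -oho when the last vowel of the stem is a non-high vowel (*iha*, *huldo*, *ze*).
The last vowel of *lami* is /i/, which is a high vowel, so the suffix is -bup, giving *lamibup*.
*mie* — last vowel /e/ (a non-high vowel) → -oho → *mieoho*.

lamibup, mieoho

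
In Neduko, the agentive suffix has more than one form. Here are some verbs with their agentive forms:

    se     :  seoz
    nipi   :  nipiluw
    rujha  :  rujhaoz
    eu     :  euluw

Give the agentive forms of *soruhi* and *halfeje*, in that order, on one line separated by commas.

soruhiluw, halfejeoz

Looking at the last vowel of each stem: -luw when the last vowel of the stem is a high vowel (*nipi*, *eu*); -oz when the last vowel of the stem is a non-high vowel (*se*, *rujha*).
*soruhi* — last vowel /i/ (a high vowel) → -luw → *soruhiluw*.
The last vowel of *halfeje* is /e/, which is a non-high vowel, so the suffix is -oz, giving *halfejeoz*.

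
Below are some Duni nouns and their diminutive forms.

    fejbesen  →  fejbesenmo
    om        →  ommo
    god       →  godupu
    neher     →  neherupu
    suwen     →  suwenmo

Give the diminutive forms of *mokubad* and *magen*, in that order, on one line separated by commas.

mokubadupu, magenmo

The suffix is conditioned by the final consonant: -mo when the stem ends in a nasal (*fejbesen*, *om*, *suwen*); -upu when the stem ends in a non-nasal consonant (*god*, *neher*).
The final consonant of *mokubad* is /d/, which is non-nasal, so the suffix is -upu, giving *mokubadupu*.
*magen* — final consonant /n/ (a nasal) → -mo → *magenmo*.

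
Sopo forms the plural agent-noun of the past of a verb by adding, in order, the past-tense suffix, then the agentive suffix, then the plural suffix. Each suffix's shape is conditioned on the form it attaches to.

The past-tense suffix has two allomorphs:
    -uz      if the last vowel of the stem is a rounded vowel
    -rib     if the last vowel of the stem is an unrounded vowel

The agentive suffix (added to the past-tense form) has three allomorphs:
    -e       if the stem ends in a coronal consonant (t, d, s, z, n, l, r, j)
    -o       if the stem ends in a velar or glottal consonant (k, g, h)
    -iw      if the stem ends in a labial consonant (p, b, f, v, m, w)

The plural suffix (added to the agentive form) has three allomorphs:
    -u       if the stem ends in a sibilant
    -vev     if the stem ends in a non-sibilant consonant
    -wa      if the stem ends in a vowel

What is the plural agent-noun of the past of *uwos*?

The last vowel of *uwos* is /o/, which is a rounded vowel, so the past-tense suffix is -uz, giving *uwosuz*.
The past-tense form *uwosuz* — final consonant /z/ (coronal) → -e → *uwosuze*.
The agentive form *uwosuze* — final sound /e/ (a vowel) → -wa → *uwosuzewa*.

uwosuzewa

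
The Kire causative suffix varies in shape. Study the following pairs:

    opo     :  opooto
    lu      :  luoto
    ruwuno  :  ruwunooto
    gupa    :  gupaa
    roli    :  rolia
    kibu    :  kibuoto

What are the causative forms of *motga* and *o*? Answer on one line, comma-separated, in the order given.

motgaa, ooto

The pattern is rounding harmony: -oto when the last vowel of the stem is a rounded vowel (*opo*, *lu*, *ruwuno*, *kibu*); -a when the last vowel of the stem is an unrounded vowel (*gupa*, *roli*).
The last vowel of *motga* is /a/, which is an unrounded vowel, so the suffix is -a, giving *motgaa*.
*o*: last vowel = /o/, a rounded vowel → -oto → *ooto*.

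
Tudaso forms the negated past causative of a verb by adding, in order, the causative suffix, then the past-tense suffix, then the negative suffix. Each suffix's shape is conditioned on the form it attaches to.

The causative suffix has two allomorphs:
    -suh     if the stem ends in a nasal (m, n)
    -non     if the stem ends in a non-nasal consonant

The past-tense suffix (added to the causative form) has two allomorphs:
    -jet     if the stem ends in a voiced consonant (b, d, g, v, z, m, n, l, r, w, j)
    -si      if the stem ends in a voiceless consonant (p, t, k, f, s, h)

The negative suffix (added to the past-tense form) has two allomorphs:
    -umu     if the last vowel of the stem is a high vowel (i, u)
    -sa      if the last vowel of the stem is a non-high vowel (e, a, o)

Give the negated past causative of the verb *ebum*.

Since the final consonant of *ebum* is /m/ (a nasal), it takes -suh, giving *ebumsuh*.
Since the final consonant of the causative form *ebumsuh* is /h/ (voiceless), it takes -si, giving *ebumsuhsi*.
The past-tense form *ebumsuhsi*: last vowel = /i/, a high vowel → -umu → *ebumsuhsiumu*.

ebumsuhsiumu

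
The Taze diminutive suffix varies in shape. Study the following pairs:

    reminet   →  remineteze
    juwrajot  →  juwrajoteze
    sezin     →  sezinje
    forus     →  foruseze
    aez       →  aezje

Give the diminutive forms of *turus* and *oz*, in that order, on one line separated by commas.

turuseze, ozje

The pattern is voicing of the final consonant: -eze when the stem ends in a voiceless consonant (*reminet*, *juwrajot*, *forus*); -je when the stem ends in a voiced consonant (*sezin*, *aez*).
*turus* — final consonant /s/ (voiceless) → -eze → *turuseze*.
Since the final consonant of *oz* is /z/ (voiced), it takes -je, giving *ozje*.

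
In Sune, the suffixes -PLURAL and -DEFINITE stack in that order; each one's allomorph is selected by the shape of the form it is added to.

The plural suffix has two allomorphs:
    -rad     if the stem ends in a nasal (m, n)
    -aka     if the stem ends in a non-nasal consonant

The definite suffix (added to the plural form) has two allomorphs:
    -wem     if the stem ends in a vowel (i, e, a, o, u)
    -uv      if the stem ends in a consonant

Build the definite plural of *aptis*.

aptisakawem

*aptis*: final consonant = /s/, non-nasal → -aka → *aptisaka*.
The plural form *aptisaka*: final sound = /a/, a vowel → -wem → *aptisakawem*.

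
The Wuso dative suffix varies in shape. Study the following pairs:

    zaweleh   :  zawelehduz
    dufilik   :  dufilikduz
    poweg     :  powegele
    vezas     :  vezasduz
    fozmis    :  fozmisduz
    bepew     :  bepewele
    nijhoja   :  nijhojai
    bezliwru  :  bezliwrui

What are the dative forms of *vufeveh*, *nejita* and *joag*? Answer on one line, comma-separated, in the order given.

vufevehduz, nejitai, joagele

The alternation tracks the final sound of the stem — -duz when the stem ends in a voiceless consonant (*zaweleh*, *dufilik*, *vezas*, *fozmis*); -ele when the stem ends in a voiced consonant (*poweg*, *bepew*); -i when the stem ends in a vowel (*nijhoja*, *bezliwru*).
Since the final sound of *vufeveh* is /h/ (a voiceless consonant), it takes -duz, giving *vufevehduz*.
*nejita*: final sound = /a/, a vowel → -i → *nejitai*.
*joag* — final sound /g/ (a voiced consonant) → -ele → *joagele*.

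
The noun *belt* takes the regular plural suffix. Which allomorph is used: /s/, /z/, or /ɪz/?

The stem *belt* ends in a voiceless non-sibilant consonant.
The plural suffix surfaces as /ɪz/ after sibilants, /s/ after other voiceless consonants, and /z/ after other voiced sounds.
So the plural -s on *belt* is pronounced /s/.

/s/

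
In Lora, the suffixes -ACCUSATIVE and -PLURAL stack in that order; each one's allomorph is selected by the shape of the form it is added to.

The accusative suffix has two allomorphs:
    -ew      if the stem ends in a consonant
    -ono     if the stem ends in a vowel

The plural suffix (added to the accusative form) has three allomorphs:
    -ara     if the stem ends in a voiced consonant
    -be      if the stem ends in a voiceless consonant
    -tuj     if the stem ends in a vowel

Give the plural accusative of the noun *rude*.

rudeonotuj

Since the final sound of *rude* is /e/ (a vowel), it takes -ono, giving *rudeono*.
The accusative form *rudeono* — final sound /o/ (a vowel) → -tuj → *rudeonotuj*.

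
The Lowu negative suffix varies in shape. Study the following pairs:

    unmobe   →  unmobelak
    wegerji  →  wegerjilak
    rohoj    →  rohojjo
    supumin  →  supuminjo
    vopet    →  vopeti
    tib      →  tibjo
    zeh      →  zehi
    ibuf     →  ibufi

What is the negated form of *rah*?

Looking at the final sound of each stem: -i when the stem ends in a voiceless consonant (*vopet*, *zeh*, *ibuf*); -jo when the stem ends in a voiced consonant (*rohoj*, *supumin*, *tib*); -lak when the stem ends in a vowel (*unmobe*, *wegerji*).
*rah*: final sound = /h/, a voiceless consonant → -i → *rahi*.

rahi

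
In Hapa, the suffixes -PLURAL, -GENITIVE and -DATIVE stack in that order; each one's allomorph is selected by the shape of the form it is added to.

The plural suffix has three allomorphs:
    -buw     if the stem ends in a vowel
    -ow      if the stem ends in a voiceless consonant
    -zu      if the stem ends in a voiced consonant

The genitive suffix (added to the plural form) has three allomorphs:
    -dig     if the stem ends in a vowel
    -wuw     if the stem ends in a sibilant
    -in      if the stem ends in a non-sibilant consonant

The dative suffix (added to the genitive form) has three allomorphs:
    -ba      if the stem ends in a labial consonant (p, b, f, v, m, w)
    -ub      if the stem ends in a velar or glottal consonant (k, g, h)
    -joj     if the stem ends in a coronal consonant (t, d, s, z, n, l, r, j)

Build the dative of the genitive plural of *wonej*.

*wonej* — final sound /j/ (a voiced consonant) → -zu → *wonejzu*.
The plural form *wonejzu*: final sound = /u/, a vowel → -dig → *wonejzudig*.
The genitive form *wonejzudig* — final consonant /g/ (velar/glottal) → -ub → *wonejzudigub*.

wonejzudigub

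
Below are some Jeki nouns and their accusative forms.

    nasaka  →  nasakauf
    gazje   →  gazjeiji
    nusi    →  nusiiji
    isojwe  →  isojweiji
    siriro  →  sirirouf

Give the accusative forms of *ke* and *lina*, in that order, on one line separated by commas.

keiji, linauf

The suffix is conditioned by the last vowel: -iji when the last vowel of the stem is a front vowel (*gazje*, *nusi*, *isojwe*); -uf when the last vowel of the stem is a back vowel (*nasaka*, *siriro*).
*ke*: last vowel = /e/, a front vowel → -iji → *keiji*.
Since the last vowel of *lina* is /a/ (a back vowel), it takes -uf, giving *linauf*.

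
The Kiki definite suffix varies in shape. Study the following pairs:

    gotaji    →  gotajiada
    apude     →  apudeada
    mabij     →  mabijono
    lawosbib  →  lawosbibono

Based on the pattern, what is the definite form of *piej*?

The pattern is consonant vs. vowel: -ono when the stem ends in a consonant (*mabij*, *lawosbib*); -ada when the stem ends in a vowel (*gotaji*, *apude*).
*piej* — final sound /j/ (a consonant) → -ono → *piejono*.

piejono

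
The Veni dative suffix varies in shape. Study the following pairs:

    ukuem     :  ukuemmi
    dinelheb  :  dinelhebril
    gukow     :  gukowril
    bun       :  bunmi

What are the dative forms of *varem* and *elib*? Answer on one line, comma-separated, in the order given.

varemmi, elibril

The suffix is conditioned by the final consonant: -mi when the stem ends in a nasal (*ukuem*, *bun*); -ril when the stem ends in a non-nasal consonant (*dinelheb*, *gukow*).
The final consonant of *varem* is /m/, which is a nasal, so the suffix is -mi, giving *varemmi*.
*elib* — final consonant /b/ (non-nasal) → -ril → *elibril*.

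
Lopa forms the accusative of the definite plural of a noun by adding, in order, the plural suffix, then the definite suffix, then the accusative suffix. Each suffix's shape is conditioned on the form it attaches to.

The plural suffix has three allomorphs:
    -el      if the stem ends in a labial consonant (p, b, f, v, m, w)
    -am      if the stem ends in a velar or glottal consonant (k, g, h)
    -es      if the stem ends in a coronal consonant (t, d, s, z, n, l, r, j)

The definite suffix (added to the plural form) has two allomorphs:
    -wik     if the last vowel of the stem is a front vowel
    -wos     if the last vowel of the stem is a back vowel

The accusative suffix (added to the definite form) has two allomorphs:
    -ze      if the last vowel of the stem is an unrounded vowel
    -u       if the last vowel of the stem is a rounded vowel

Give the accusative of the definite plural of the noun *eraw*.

erawelwikze

*eraw*: final consonant = /w/, labial → -el → *erawel*.
Since the last vowel of the plural form *erawel* is /e/ (a front vowel), it takes -wik, giving *erawelwik*.
The definite form *erawelwik*: last vowel = /i/, an unrounded vowel → -ze → *erawelwikze*.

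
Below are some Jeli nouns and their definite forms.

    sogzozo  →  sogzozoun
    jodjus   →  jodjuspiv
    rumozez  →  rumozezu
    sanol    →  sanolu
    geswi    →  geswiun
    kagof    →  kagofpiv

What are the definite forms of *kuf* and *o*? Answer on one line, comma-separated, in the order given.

The alternation tracks the final sound of the stem — -piv when the stem ends in a voiceless consonant (*jodjus*, *kagof*); -u when the stem ends in a voiced consonant (*rumozez*, *sanol*); -un when the stem ends in a vowel (*sogzozo*, *geswi*).
Since the final sound of *kuf* is /f/ (a voiceless consonant), it takes -piv, giving *kufpiv*.
The final sound of *o* is /o/, which is a vowel, so the suffix is -un, giving *oun*.

kufpiv, oun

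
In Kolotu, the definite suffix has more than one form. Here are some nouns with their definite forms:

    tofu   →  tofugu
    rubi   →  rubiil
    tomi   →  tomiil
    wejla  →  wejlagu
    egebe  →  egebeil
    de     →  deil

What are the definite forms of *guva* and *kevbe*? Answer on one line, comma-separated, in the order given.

guvagu, kevbeil

The pattern is front/back vowel harmony: -il when the last vowel of the stem is a front vowel (*rubi*, *tomi*, *egebe*, *de*); -gu when the last vowel of the stem is a back vowel (*tofu*, *wejla*).
The last vowel of *guva* is /a/, which is a back vowel, so the suffix is -gu, giving *guvagu*.
*kevbe*: last vowel = /e/, a front vowel → -il → *kevbeil*.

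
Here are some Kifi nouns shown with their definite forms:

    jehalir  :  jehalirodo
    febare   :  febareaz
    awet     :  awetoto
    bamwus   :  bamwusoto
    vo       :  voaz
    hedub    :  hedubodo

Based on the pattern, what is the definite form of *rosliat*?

rosliatoto

Looking at the final sound of each stem: -oto when the stem ends in a voiceless consonant (*awet*, *bamwus*); -odo when the stem ends in a voiced consonant (*jehalir*, *hedub*); -az when the stem ends in a vowel (*febare*, *vo*).
*rosliat* — final sound /t/ (a voiceless consonant) → -oto → *rosliatoto*.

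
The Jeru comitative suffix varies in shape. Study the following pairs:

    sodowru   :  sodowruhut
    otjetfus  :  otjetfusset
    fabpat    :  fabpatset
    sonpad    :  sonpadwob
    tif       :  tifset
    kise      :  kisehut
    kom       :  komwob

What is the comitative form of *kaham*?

The alternation tracks the final sound of the stem — -set when the stem ends in a voiceless consonant (*otjetfus*, *fabpat*, *tif*); -wob when the stem ends in a voiced consonant (*sonpad*, *kom*); -hut when the stem ends in a vowel (*sodowru*, *kise*).
*kaham*: final sound = /m/, a voiced consonant → -wob → *kahamwob*.

kahamwob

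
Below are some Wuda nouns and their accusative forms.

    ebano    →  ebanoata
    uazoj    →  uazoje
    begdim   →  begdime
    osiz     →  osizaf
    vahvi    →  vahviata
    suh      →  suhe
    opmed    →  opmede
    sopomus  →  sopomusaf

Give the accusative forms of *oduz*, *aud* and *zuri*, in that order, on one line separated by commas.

The alternation tracks the final sound of the stem — -af when the stem ends in a sibilant (*osiz*, *sopomus*); -e when the stem ends in a non-sibilant consonant (*uazoj*, *begdim*, *suh*, *opmed*); -ata when the stem ends in a vowel (*ebano*, *vahvi*).
Since the final sound of *oduz* is /z/ (a sibilant), it takes -af, giving *oduzaf*.
*aud* — final sound /d/ (a non-sibilant consonant) → -e → *aude*.
*zuri*: final sound = /i/, a vowel → -ata → *zuriata*.

oduzaf, aude, zuriata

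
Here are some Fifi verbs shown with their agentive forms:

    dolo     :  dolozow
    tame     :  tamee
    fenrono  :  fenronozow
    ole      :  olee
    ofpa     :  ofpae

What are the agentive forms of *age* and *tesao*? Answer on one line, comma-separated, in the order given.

agee, tesaozow

The alternation tracks the last vowel of the stem — -zow when the last vowel of the stem is a rounded vowel (*dolo*, *fenrono*); -e when the last vowel of the stem is an unrounded vowel (*tame*, *ole*, *ofpa*).
*age*: last vowel = /e/, an unrounded vowel → -e → *agee*.
*tesao* — last vowel /o/ (a rounded vowel) → -zow → *tesaozow*.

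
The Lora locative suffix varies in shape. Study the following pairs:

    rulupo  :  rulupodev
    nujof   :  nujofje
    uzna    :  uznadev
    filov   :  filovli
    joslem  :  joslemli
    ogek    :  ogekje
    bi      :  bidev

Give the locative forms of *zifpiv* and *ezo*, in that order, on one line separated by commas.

The pattern is voicing of the final sound: -je when the stem ends in a voiceless consonant (*nujof*, *ogek*); -li when the stem ends in a voiced consonant (*filov*, *joslem*); -dev when the stem ends in a vowel (*rulupo*, *uzna*, *bi*).
The final sound of *zifpiv* is /v/, which is a voiced consonant, so the suffix is -li, giving *zifpivli*.
The final sound of *ezo* is /o/, which is a vowel, so the suffix is -dev, giving *ezodev*.

zifpivli, ezodev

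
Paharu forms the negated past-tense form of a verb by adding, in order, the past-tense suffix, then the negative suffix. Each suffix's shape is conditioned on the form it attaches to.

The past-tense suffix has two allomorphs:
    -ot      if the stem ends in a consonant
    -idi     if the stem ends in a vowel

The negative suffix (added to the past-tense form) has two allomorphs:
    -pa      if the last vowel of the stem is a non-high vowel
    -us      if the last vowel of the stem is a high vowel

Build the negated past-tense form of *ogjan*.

ogjanotpa

*ogjan*: final sound = /n/, a consonant → -ot → *ogjanot*.
The past-tense form *ogjanot* — last vowel /o/ (a non-high vowel) → -pa → *ogjanotpa*.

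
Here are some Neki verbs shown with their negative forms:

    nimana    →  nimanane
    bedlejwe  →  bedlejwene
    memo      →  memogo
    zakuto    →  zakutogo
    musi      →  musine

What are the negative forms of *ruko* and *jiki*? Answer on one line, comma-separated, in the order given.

The alternation tracks the last vowel of the stem — -go when the last vowel of the stem is a rounded vowel (*memo*, *zakuto*); -ne when the last vowel of the stem is an unrounded vowel (*nimana*, *bedlejwe*, *musi*).
*ruko*: last vowel = /o/, a rounded vowel → -go → *rukogo*.
The last vowel of *jiki* is /i/, which is an unrounded vowel, so the suffix is -ne, giving *jikine*.

rukogo, jikine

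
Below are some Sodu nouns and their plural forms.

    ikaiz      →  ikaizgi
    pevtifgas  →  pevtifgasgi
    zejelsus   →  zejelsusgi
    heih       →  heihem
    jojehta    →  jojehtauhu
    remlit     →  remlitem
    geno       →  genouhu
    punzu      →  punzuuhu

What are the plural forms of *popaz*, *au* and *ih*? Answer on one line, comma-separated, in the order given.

popazgi, auuhu, ihem

Looking at the final sound of each stem: -gi when the stem ends in a sibilant (*ikaiz*, *pevtifgas*, *zejelsus*); -em when the stem ends in a non-sibilant consonant (*heih*, *remlit*); -uhu when the stem ends in a vowel (*jojehta*, *geno*, *punzu*).
*popaz*: final sound = /z/, a sibilant → -gi → *popazgi*.
*au*: final sound = /u/, a vowel → -uhu → *auuhu*.
Since the final sound of *ih* is /h/ (a non-sibilant consonant), it takes -em, giving *ihem*.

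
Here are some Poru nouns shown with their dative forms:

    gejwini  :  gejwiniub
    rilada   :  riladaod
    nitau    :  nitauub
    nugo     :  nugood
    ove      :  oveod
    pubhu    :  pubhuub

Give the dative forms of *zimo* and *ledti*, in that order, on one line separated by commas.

The suffix is conditioned by the last vowel: -ub when the last vowel of the stem is a high vowel (*gejwini*, *nitau*, *pubhu*); -od when the last vowel of the stem is a non-high vowel (*rilada*, *nugo*, *ove*).
Since the last vowel of *zimo* is /o/ (a non-high vowel), it takes -od, giving *zimood*.
Since the last vowel of *ledti* is /i/ (a high vowel), it takes -ub, giving *ledtiub*.

zimood, ledtiub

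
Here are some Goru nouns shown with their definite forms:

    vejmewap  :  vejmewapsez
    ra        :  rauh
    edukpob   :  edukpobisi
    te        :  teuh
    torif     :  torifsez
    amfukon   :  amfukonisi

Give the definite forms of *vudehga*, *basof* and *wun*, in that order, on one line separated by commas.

vudehgauh, basofsez, wunisi

The pattern is voicing of the final sound: -sez when the stem ends in a voiceless consonant (*vejmewap*, *torif*); -isi when the stem ends in a voiced consonant (*edukpob*, *amfukon*); -uh when the stem ends in a vowel (*ra*, *te*).
*vudehga*: final sound = /a/, a vowel → -uh → *vudehgauh*.
Since the final sound of *basof* is /f/ (a voiceless consonant), it takes -sez, giving *basofsez*.
The final sound of *wun* is /n/, which is a voiced consonant, so the suffix is -isi, giving *wunisi*.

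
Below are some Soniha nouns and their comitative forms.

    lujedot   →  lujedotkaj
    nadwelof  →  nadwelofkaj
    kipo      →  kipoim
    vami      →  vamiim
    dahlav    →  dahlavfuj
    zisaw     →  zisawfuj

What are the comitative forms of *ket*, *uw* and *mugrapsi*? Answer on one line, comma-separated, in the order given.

ketkaj, uwfuj, mugrapsiim

The alternation tracks the final sound of the stem — -kaj when the stem ends in a voiceless consonant (*lujedot*, *nadwelof*); -fuj when the stem ends in a voiced consonant (*dahlav*, *zisaw*); -im when the stem ends in a vowel (*kipo*, *vami*).
The final sound of *ket* is /t/, which is a voiceless consonant, so the suffix is -kaj, giving *ketkaj*.
*uw*: final sound = /w/, a voiced consonant → -fuj → *uwfuj*.
*mugrapsi*: final sound = /i/, a vowel → -im → *mugrapsiim*.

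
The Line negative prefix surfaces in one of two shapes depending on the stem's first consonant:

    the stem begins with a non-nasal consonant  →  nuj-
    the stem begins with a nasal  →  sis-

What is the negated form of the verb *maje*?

sismaje

*maje*: first consonant = /m/, a nasal → sis- → *sismaje*.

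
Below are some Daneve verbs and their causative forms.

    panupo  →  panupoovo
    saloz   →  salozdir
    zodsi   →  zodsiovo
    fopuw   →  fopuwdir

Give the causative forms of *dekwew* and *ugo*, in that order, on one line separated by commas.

The suffix is conditioned by the final sound: -dir when the stem ends in a consonant (*saloz*, *fopuw*); -ovo when the stem ends in a vowel (*panupo*, *zodsi*).
*dekwew*: final sound = /w/, a consonant → -dir → *dekwewdir*.
*ugo*: final sound = /o/, a vowel → -ovo → *ugoovo*.

dekwewdir, ugoovo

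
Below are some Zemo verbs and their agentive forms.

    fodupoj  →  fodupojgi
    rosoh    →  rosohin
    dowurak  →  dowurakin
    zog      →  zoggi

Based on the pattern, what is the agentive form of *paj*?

The pattern is voicing of the final consonant: -in when the stem ends in a voiceless consonant (*rosoh*, *dowurak*); -gi when the stem ends in a voiced consonant (*fodupoj*, *zog*).
Since the final consonant of *paj* is /j/ (voiced), it takes -gi, giving *pajgi*.

pajgi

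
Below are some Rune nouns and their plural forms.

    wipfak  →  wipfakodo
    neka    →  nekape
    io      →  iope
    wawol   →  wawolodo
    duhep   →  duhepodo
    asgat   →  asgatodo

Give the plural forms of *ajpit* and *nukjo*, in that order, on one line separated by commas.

Looking at the final sound of each stem: -odo when the stem ends in a consonant (*wipfak*, *wawol*, *duhep*, *asgat*); -pe when the stem ends in a vowel (*neka*, *io*).
*ajpit*: final sound = /t/, a consonant → -odo → *ajpitodo*.
The final sound of *nukjo* is /o/, which is a vowel, so the suffix is -pe, giving *nukjope*.

ajpitodo, nukjope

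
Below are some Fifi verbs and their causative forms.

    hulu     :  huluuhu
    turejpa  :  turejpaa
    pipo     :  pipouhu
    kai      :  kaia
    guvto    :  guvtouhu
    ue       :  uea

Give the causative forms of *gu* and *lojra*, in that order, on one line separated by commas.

guuhu, lojraa

The suffix is conditioned by the last vowel: -uhu when the last vowel of the stem is a rounded vowel (*hulu*, *pipo*, *guvto*); -a when the last vowel of the stem is an unrounded vowel (*turejpa*, *kai*, *ue*).
Since the last vowel of *gu* is /u/ (a rounded vowel), it takes -uhu, giving *guuhu*.
Since the last vowel of *lojra* is /a/ (an unrounded vowel), it takes -a, giving *lojraa*.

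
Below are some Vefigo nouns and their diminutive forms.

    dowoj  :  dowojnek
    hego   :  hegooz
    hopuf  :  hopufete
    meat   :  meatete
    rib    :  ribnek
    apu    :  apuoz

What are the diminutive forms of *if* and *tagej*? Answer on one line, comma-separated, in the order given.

ifete, tagejnek

The alternation tracks the final sound of the stem — -ete when the stem ends in a voiceless consonant (*hopuf*, *meat*); -nek when the stem ends in a voiced consonant (*dowoj*, *rib*); -oz when the stem ends in a vowel (*hego*, *apu*).
The final sound of *if* is /f/, which is a voiceless consonant, so the suffix is -ete, giving *ifete*.
*tagej* — final sound /j/ (a voiced consonant) → -nek → *tagejnek*.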